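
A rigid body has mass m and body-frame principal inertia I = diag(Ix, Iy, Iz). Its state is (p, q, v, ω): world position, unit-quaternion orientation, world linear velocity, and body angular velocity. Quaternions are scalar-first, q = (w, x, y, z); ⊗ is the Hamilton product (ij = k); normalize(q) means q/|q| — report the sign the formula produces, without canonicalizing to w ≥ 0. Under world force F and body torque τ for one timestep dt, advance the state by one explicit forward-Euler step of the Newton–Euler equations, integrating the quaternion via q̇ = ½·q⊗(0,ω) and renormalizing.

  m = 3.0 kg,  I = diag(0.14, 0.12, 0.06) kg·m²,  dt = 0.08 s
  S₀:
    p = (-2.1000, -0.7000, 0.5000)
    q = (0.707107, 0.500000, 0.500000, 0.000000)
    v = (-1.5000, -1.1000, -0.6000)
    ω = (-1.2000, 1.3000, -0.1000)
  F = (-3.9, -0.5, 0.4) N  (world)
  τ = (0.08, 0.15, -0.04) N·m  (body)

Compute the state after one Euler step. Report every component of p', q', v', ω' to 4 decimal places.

p' = (-2.2200, -0.7880, 0.4520)
q' = (0.7033, 0.4629, 0.5374, 0.0471)
v' = (-1.6040, -1.1133, -0.5893)
ω' = (-1.1587, 1.3936, -0.1949)

gyro term ω×Iω = (0.0078, 0.0096, 0.0312)
angular accel α = (0.5157, 1.1700, -1.1867)
ω + α·dt = (-1.1587, 1.3936, -0.1949)
2q̇ = q⊗(0,ω) = (-0.0500000, -0.8985284, 0.9692391, 1.1792893)
q' = normalize(q + ½dt·q⊗(0,ω)) = (0.7033, 0.4629, 0.5374, 0.0471)
linear accel F/m = (-1.3000, -0.1667, 0.1333)
p + v·dt = (-2.2200, -0.7880, 0.4520)
v + (F/m)dt = (-1.6040, -1.1133, -0.5893)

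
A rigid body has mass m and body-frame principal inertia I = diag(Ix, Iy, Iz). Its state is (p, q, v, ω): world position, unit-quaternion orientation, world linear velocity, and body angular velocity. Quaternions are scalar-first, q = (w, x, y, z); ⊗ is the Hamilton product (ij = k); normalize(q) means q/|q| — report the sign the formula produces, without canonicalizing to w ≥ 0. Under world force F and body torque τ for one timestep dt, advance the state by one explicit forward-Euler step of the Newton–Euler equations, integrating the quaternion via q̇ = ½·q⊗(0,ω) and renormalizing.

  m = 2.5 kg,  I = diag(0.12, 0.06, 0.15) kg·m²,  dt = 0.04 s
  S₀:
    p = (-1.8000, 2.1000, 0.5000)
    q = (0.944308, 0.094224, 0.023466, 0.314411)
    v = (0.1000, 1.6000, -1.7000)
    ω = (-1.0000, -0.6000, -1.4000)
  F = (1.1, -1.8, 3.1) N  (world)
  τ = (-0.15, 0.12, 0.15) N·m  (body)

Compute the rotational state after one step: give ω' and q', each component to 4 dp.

precession coupling ω×(Iω) = (0.0756, -0.0420, -0.0360)
α = I⁻¹(τ − ω×Iω) = (-1.8800, 2.7000, 1.2400)
new body rate ω' = (-1.0752, -0.4920, -1.3504)
2q̇ = q⊗(0,ω) = (0.5484790, -0.7885138, -0.7490822, -1.3550996)
updated quaternion q' = (0.9546, 0.0784, 0.0085, 0.2871)

ω' = (-1.0752, -0.4920, -1.3504)
q' = (0.9546, 0.0784, 0.0085, 0.2871)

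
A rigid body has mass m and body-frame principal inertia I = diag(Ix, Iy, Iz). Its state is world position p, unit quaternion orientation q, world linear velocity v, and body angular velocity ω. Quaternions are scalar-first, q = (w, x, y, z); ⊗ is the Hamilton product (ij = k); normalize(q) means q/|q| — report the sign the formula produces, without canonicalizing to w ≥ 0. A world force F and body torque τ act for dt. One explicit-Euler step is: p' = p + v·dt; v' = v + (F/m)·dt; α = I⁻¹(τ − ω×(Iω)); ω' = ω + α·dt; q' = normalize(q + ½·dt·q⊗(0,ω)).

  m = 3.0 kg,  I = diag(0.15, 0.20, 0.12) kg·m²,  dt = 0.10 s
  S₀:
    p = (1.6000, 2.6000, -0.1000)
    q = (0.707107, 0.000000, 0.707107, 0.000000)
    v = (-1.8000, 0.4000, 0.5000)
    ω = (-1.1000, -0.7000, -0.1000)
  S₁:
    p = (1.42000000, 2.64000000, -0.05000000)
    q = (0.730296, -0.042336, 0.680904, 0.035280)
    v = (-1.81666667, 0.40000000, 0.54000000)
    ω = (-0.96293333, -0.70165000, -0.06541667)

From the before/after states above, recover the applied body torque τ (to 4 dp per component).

Δω = ω₁−ω₀ = (0.13706667, -0.00165000, 0.03458333)
ω₀×(Iω₀) = (-0.0056, 0.0033, 0.0385)
I·α + gyro = (0.2000, 0.0000, 0.0800)

τ = (0.2000, 0.0000, 0.0800)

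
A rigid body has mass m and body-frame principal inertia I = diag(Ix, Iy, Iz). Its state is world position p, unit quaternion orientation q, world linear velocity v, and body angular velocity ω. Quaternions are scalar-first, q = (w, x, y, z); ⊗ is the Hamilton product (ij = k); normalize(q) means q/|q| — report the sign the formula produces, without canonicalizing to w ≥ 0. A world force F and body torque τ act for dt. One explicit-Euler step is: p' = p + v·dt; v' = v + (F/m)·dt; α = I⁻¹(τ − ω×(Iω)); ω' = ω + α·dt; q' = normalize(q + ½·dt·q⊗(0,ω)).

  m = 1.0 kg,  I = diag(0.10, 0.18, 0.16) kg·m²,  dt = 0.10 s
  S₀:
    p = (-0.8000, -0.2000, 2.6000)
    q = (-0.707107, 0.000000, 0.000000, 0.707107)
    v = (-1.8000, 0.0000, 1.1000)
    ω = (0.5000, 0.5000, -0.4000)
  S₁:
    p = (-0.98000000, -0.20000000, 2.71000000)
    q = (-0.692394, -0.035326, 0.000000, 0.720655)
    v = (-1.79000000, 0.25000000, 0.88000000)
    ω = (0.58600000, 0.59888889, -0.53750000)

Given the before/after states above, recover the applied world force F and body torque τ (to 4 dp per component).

ω₁ − ω₀ = (0.08600000, 0.09888889, -0.13750000)
τ = I·(Δω/dt) + ω₀×(Iω₀) = (0.0900, 0.1900, -0.2000)
v₁ − v₀ = (0.01000000, 0.25000000, -0.22000000)
F = m·Δv/dt = (0.1000, 2.5000, -2.2000)

F = (0.1000, 2.5000, -2.2000)
τ = (0.0900, 0.1900, -0.2000)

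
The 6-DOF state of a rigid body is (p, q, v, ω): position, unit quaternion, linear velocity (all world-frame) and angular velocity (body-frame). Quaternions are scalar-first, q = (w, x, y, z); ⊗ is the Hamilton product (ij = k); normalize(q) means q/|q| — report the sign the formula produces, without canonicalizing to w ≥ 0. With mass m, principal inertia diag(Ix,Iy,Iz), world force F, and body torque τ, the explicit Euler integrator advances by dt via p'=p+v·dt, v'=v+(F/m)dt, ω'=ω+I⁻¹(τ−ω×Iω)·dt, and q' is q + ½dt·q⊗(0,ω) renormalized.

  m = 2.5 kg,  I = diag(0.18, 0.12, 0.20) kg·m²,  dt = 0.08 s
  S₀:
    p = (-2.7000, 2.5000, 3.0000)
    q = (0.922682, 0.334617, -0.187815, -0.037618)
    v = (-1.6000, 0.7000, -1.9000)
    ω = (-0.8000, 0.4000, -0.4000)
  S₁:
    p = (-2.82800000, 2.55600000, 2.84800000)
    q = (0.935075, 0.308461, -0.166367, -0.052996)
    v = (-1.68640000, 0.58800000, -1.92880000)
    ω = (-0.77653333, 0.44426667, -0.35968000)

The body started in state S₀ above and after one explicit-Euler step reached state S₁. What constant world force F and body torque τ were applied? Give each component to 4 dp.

v₁ − v₀ = (-0.08640000, -0.11200000, -0.02880000)
applied force F = (-2.7000, -3.5000, -0.9000)
ω₁ − ω₀ = (0.02346667, 0.04426667, 0.04032000)
precession coupling = (-0.0128, -0.0064, 0.0192)
I·α + gyro = (0.0400, 0.0600, 0.1200)

F = (-2.7000, -3.5000, -0.9000)
τ = (0.0400, 0.0600, 0.1200)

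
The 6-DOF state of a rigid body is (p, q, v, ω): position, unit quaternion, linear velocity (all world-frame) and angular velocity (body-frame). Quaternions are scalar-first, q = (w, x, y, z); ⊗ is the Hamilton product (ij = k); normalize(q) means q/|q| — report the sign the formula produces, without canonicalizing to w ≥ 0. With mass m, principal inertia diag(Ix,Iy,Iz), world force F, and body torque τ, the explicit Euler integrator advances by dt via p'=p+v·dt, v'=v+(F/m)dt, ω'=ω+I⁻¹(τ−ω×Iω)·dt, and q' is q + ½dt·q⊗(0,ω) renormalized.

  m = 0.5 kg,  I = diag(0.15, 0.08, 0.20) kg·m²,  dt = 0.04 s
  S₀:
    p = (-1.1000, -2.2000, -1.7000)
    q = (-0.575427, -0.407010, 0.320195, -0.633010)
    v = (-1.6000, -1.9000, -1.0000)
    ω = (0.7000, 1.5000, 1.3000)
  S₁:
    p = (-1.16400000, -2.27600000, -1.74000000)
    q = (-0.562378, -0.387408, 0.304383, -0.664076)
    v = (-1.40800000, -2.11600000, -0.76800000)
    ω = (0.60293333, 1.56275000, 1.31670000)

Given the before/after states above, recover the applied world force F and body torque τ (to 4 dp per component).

F = (2.4000, -2.7000, 2.9000)
τ = (-0.1300, 0.0800, 0.0100)

rate change Δω = (-0.09706667, 0.06275000, 0.01670000)
applied torque τ = (-0.1300, 0.0800, 0.0100)
Δv = v₁−v₀ = (0.19200000, -0.21600000, 0.23200000)
m·(v₁−v₀)/dt = (2.4000, -2.7000, 2.9000)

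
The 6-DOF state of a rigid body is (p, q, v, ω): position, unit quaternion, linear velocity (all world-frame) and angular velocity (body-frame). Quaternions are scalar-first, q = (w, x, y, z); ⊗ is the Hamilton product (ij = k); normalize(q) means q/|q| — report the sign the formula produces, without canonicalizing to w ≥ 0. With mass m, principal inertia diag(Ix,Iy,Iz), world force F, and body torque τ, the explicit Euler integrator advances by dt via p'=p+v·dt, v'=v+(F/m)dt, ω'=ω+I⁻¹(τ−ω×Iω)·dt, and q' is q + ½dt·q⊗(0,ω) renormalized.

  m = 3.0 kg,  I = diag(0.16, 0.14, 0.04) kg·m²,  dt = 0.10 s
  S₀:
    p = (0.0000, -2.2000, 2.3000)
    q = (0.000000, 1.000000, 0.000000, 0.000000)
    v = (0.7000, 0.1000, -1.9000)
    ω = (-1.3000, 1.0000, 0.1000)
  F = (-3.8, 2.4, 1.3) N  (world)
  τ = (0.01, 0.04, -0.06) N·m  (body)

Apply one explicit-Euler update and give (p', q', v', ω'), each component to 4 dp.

a = (-1.2667, 0.8000, 0.4333)
new position p' = (0.0700, -2.1900, 2.1100)
v' = v + a·dt = (0.5733, 0.1800, -1.8567)
(τ − ω×Iω)/I = (0.1250, 0.3971, -2.1500)
ω + α·dt = (-1.2875, 1.0397, -0.1150)
Hamilton product q⊗(0,ω) = (1.3000000, 0.0000000, -0.1000000, 1.0000000)
updated quaternion q' = (0.0648, 0.9966, -0.0050, 0.0498)

p' = (0.0700, -2.1900, 2.1100)
q' = (0.0648, 0.9966, -0.0050, 0.0498)
v' = (0.5733, 0.1800, -1.8567)
ω' = (-1.2875, 1.0397, -0.1150)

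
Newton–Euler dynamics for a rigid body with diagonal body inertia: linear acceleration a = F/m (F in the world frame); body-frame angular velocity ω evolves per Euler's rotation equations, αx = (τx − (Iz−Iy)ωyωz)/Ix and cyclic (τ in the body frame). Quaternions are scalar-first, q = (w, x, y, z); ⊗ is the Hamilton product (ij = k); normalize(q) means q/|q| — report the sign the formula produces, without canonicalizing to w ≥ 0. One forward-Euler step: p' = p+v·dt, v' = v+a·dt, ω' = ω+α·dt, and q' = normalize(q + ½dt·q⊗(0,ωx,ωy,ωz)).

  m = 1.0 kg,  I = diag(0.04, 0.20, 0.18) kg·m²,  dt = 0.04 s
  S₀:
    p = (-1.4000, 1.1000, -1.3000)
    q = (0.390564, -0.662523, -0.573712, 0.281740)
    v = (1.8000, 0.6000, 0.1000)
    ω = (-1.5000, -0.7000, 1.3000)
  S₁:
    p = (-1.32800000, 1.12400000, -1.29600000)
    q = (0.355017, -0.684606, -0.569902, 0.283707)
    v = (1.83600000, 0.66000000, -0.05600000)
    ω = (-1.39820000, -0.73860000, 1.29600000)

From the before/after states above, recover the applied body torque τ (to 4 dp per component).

τ = (0.1200, 0.0800, 0.1500)

Δω = ω₁−ω₀ = (0.10180000, -0.03860000, -0.00400000)
precession coupling = (0.0182, 0.2730, 0.1680)
applied torque τ = (0.1200, 0.0800, 0.1500)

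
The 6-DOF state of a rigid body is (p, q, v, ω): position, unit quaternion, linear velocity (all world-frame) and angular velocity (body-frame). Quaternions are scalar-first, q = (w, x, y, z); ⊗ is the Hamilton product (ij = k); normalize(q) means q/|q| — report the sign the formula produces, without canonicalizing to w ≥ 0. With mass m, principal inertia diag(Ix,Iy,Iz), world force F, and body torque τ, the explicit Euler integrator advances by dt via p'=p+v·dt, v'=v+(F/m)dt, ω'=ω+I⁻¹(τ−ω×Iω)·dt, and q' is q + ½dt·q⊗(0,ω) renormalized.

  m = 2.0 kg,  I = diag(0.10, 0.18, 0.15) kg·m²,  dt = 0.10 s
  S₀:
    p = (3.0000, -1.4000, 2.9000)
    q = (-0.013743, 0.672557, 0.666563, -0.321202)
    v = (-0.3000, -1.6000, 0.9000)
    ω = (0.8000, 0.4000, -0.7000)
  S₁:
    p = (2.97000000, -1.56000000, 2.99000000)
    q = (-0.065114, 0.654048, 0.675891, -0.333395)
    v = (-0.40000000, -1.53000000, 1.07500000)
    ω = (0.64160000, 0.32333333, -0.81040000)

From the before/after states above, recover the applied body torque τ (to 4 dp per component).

τ = (-0.1500, -0.1100, -0.1400)

rate change Δω = (-0.15840000, -0.07666667, -0.11040000)
applied torque τ = (-0.1500, -0.1100, -0.1400)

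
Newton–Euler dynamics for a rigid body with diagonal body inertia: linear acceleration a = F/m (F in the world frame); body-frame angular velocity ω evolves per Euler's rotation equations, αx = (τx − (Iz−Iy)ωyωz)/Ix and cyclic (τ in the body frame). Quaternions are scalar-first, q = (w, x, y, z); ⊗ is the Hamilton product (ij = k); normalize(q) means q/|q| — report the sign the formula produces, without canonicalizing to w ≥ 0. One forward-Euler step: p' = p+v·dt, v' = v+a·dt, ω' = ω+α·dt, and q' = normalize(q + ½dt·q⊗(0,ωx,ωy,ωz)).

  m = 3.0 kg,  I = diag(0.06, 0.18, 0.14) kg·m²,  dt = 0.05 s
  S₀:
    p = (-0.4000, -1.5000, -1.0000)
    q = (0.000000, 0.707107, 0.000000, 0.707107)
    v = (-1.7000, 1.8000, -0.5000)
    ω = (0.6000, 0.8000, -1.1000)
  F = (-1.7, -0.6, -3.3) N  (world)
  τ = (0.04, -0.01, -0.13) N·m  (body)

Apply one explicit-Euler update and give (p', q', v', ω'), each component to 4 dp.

p' = (-0.4850, -1.4100, -1.0250)
q' = (0.0088, 0.6925, 0.0300, 0.7208)
v' = (-1.7283, 1.7900, -0.5550)
ω' = (0.6040, 0.7826, -1.1670)

α = I⁻¹(τ − ω×Iω) = (0.0800, -0.3489, -1.3400)
ω + α·dt = (0.6040, 0.7826, -1.1670)
q⊗(0,ω) = (0.3535535, -0.5656856, 1.2020819, 0.5656856)
updated quaternion q' = (0.0088, 0.6925, 0.0300, 0.7208)
new position p' = (-0.4850, -1.4100, -1.0250)
v + (F/m)dt = (-1.7283, 1.7900, -0.5550)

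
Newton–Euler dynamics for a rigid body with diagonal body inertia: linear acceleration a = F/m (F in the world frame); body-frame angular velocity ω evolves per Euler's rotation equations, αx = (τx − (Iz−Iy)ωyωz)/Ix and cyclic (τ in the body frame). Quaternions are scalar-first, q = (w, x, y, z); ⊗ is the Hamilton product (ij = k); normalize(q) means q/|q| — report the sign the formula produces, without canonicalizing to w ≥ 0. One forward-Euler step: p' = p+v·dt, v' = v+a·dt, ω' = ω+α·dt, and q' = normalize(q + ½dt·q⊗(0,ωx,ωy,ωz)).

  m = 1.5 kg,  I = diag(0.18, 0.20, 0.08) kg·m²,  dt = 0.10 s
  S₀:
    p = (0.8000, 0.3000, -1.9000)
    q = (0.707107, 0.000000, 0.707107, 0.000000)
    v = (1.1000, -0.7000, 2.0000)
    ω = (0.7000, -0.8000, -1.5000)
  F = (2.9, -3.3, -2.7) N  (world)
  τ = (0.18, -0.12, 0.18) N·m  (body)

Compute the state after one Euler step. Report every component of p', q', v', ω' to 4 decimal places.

a = (1.9333, -2.2000, -1.8000)
new position p' = (0.9100, 0.2300, -1.7000)
v' = v + a·dt = (1.2933, -0.9200, 1.8200)
(τ − ω×Iω)/I = (1.8000, -0.0750, 2.3900)
ω + α·dt = (0.8800, -0.8075, -1.2610)
q⊗(0,ω) = (0.5656856, -0.5656856, -0.5656856, -1.5556354)
q + ½dt·q⊗(0,ω), renormalized = (0.7323, -0.0282, 0.6760, -0.0775)

p' = (0.9100, 0.2300, -1.7000)
q' = (0.7323, -0.0282, 0.6760, -0.0775)
v' = (1.2933, -0.9200, 1.8200)
ω' = (0.8800, -0.8075, -1.2610)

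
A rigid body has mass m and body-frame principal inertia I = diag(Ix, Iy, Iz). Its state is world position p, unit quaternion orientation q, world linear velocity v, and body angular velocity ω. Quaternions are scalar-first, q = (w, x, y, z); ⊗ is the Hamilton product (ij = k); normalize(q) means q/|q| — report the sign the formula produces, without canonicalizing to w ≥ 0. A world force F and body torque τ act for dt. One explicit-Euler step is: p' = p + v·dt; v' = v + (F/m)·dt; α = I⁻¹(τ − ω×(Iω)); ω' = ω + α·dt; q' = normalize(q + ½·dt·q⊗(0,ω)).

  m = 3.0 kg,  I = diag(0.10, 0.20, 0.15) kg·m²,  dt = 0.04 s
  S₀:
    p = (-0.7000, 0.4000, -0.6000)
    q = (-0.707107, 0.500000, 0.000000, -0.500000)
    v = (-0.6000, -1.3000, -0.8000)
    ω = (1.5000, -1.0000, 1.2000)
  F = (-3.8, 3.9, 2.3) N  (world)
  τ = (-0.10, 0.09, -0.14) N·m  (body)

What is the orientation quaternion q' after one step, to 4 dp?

2q̇ = q⊗(0,ω) = (-0.1500000, -1.5606605, -0.6428930, -1.3485284)
updated quaternion q' = (-0.7094, 0.4683, -0.0128, -0.5265)

q' = (-0.7094, 0.4683, -0.0128, -0.5265)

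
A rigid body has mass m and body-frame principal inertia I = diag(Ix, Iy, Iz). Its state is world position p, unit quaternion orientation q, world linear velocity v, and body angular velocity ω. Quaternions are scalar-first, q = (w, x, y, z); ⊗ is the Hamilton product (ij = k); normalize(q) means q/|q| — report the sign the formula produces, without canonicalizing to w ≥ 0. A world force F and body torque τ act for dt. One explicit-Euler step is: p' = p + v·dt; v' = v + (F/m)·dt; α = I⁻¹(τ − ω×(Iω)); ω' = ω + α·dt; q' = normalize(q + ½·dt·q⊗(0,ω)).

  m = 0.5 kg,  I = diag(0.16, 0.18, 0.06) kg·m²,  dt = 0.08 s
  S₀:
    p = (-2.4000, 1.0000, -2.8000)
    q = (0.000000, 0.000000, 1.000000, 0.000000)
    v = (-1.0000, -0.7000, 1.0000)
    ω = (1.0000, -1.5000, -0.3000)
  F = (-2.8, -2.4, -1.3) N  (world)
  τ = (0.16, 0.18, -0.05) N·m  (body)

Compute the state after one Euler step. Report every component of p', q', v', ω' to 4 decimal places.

p' = (-2.4800, 0.9440, -2.7200)
q' = (0.0598, -0.0120, 0.9973, -0.0399)
v' = (-1.4480, -1.0840, 0.7920)
ω' = (1.1070, -1.4067, -0.3267)

p' = p + v·dt = (-2.4800, 0.9440, -2.7200)
new velocity v' = (-1.4480, -1.0840, 0.7920)
angular accel α = (1.3375, 1.1667, -0.3333)
ω + α·dt = (1.1070, -1.4067, -0.3267)
2q̇ = q⊗(0,ω) = (1.5000000, -0.3000000, 0.0000000, -1.0000000)
q' = normalize(q + ½dt·q⊗(0,ω)) = (0.0598, -0.0120, 0.9973, -0.0399)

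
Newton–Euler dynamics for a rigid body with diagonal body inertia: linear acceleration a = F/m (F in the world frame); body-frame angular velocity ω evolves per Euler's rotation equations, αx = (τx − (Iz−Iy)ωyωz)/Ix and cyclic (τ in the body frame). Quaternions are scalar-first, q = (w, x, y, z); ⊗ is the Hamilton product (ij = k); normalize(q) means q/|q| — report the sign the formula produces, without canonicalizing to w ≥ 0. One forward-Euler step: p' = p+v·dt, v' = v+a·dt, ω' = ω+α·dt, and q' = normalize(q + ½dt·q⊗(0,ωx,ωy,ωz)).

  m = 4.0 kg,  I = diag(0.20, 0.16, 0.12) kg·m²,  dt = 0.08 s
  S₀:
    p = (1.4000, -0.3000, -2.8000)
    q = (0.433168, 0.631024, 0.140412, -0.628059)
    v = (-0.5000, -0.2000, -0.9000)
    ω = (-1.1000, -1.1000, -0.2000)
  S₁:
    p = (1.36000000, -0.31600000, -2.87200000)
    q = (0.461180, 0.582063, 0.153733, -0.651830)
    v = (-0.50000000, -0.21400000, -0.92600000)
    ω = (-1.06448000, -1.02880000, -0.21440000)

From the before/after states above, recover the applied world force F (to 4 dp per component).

velocity change Δv = (0.00000000, -0.01400000, -0.02600000)
m·(v₁−v₀)/dt = (0.0000, -0.7000, -1.3000)

F = (0.0000, -0.7000, -1.3000)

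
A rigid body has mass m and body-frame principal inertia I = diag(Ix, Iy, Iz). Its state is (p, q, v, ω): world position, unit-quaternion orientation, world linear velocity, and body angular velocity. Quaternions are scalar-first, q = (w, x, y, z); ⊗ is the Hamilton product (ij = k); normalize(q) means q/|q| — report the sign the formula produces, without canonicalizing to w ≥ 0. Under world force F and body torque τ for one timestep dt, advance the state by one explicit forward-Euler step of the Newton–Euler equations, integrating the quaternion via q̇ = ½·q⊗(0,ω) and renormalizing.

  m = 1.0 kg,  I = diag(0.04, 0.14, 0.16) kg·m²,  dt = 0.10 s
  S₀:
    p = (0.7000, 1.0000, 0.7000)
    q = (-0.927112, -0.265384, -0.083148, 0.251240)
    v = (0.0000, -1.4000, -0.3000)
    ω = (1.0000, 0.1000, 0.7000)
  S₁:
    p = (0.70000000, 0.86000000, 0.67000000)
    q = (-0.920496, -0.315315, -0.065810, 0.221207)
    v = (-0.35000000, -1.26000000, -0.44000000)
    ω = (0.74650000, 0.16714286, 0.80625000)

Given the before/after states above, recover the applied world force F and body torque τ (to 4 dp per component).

F = (-3.5000, 1.4000, -1.4000)
τ = (-0.1000, 0.0100, 0.1800)

Δω = ω₁−ω₀ = (-0.25350000, 0.06714286, 0.10625000)
ω₀×(Iω₀) = (0.0014, -0.0840, 0.0100)
τ = I·(Δω/dt) + ω₀×(Iω₀) = (-0.1000, 0.0100, 0.1800)
v₁ − v₀ = (-0.35000000, 0.14000000, -0.14000000)
F = m·Δv/dt = (-3.5000, 1.4000, -1.4000)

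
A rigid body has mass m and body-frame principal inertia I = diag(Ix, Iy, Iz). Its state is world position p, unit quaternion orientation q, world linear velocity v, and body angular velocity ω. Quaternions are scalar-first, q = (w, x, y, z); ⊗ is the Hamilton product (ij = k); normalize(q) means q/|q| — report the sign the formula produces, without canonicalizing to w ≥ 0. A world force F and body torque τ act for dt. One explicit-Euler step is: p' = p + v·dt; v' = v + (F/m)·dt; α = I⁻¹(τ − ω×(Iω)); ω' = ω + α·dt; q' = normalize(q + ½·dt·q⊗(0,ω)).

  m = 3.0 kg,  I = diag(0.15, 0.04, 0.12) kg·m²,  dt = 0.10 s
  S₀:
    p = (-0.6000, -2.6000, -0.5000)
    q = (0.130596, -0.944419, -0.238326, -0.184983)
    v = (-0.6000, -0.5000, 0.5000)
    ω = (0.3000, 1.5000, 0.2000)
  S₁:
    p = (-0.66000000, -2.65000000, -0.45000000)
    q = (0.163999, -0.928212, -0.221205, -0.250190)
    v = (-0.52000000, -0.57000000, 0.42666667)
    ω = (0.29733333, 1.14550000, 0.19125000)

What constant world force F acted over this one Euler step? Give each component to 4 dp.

Δv = v₁−v₀ = (0.08000000, -0.07000000, -0.07333333)
m·(v₁−v₀)/dt = (2.4000, -2.1000, -2.2000)

F = (2.4000, -2.1000, -2.2000)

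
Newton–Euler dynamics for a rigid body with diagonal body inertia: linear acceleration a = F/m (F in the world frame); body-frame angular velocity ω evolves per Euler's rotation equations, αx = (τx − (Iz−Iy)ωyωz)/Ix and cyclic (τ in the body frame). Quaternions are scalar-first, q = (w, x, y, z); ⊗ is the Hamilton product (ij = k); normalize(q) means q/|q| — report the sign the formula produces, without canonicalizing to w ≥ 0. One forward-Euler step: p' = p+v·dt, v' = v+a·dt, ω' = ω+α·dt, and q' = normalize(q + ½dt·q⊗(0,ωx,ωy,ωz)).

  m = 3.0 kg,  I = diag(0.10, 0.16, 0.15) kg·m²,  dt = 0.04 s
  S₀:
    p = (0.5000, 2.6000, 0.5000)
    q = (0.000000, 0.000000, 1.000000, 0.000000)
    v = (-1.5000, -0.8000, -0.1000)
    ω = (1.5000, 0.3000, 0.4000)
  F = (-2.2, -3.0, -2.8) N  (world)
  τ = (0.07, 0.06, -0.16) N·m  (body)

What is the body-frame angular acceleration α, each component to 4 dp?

ω×(Iω) gyroscopic = (-0.0012, -0.0300, 0.0270)
α = I⁻¹(τ − ω×Iω) = (0.7120, 0.5625, -1.2467)

α = (0.7120, 0.5625, -1.2467)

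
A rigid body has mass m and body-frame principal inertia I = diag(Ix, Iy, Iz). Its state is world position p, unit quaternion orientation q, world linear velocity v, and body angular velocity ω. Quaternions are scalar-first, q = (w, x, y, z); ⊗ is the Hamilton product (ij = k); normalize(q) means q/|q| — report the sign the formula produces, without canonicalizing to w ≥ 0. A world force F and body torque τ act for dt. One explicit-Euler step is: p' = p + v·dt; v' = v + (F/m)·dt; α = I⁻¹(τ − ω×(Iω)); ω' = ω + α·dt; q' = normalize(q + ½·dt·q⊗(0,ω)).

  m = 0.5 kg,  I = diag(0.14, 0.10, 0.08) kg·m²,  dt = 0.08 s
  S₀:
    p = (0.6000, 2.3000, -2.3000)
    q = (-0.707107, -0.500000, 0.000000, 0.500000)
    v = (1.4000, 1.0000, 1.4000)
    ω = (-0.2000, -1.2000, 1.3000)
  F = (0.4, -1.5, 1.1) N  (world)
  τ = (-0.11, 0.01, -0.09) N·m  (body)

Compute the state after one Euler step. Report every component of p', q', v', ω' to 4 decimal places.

p' = (0.7120, 2.3800, -2.1880)
q' = (-0.7352, -0.4692, 0.0558, 0.4860)
v' = (1.4640, 0.7600, 1.5760)
ω' = (-0.2807, -1.1795, 1.2196)

ω×(Iω) gyroscopic = (0.0312, -0.0156, -0.0096)
(τ − ω×Iω)/I = (-1.0086, 0.2560, -1.0050)
new body rate ω' = (-0.2807, -1.1795, 1.2196)
Hamilton product q⊗(0,ω) = (-0.7500000, 0.7414214, 1.3985284, -0.3192391)
q' = normalize(q + ½dt·q⊗(0,ω)) = (-0.7352, -0.4692, 0.0558, 0.4860)
new position p' = (0.7120, 2.3800, -2.1880)
new velocity v' = (1.4640, 0.7600, 1.5760)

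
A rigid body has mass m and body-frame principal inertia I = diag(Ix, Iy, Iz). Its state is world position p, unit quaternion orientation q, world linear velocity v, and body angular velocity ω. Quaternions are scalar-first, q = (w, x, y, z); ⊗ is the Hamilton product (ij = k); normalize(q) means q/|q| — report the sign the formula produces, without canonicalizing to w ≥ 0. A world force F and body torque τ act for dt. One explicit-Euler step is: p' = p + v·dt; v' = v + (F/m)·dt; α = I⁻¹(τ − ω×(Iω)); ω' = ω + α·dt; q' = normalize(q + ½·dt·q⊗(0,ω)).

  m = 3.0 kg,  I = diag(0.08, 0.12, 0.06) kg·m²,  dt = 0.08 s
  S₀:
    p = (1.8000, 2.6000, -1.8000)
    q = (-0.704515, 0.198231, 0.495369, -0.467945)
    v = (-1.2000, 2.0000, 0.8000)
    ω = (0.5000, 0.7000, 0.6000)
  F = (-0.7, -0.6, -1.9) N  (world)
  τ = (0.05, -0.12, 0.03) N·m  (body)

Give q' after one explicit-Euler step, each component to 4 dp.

q' = (-0.7105, 0.2089, 0.4611, -0.4888)

q⊗(0,ω) = (-0.1651068, 0.2725254, -0.8460716, -0.5316318)
q + ½dt·q⊗(0,ω), renormalized = (-0.7105, 0.2089, 0.4611, -0.4888)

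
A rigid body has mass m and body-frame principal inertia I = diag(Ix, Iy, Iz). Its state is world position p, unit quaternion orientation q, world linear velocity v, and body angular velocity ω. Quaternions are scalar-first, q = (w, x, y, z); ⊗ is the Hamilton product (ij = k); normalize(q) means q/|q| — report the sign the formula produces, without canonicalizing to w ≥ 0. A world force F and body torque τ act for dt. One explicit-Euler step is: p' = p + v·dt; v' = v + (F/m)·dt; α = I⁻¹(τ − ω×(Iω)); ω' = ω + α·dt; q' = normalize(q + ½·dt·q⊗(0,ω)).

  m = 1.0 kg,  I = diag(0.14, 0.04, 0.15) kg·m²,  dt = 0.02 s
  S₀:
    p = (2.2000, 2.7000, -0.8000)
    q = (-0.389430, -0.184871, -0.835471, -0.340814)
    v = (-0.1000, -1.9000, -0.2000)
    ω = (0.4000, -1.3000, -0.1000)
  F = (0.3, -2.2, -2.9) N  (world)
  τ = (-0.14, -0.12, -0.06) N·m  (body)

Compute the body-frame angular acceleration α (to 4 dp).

gyro term ω×Iω = (0.0143, 0.0004, 0.0520)
angular accel α = (-1.1021, -3.0100, -0.7467)

α = (-1.1021, -3.0100, -0.7467)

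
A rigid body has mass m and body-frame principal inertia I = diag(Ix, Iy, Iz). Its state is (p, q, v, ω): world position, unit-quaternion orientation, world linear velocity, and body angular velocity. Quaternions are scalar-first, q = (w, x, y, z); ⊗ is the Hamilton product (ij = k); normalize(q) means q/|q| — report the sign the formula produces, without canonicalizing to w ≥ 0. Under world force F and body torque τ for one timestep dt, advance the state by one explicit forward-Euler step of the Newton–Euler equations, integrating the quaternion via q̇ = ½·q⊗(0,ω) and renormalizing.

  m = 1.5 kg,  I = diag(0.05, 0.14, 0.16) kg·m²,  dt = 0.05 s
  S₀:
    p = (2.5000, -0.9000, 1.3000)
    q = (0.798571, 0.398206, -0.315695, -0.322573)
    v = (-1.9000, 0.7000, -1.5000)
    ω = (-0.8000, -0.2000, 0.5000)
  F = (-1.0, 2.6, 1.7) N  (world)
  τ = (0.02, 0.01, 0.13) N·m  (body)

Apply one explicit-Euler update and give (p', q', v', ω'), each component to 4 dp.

new position p' = (2.4050, -0.8650, 1.2250)
v + (F/m)dt = (-1.9333, 0.7867, -1.4433)
α = I⁻¹(τ − ω×Iω) = (0.4400, -0.2429, 0.7225)
ω + α·dt = (-0.7780, -0.2121, 0.5361)
Hamilton product q⊗(0,ω) = (0.4167123, -0.8612189, -0.1007588, 0.0670883)
updated quaternion q' = (0.8088, 0.3766, -0.3181, -0.3208)

p' = (2.4050, -0.8650, 1.2250)
q' = (0.8088, 0.3766, -0.3181, -0.3208)
v' = (-1.9333, 0.7867, -1.4433)
ω' = (-0.7780, -0.2121, 0.5361)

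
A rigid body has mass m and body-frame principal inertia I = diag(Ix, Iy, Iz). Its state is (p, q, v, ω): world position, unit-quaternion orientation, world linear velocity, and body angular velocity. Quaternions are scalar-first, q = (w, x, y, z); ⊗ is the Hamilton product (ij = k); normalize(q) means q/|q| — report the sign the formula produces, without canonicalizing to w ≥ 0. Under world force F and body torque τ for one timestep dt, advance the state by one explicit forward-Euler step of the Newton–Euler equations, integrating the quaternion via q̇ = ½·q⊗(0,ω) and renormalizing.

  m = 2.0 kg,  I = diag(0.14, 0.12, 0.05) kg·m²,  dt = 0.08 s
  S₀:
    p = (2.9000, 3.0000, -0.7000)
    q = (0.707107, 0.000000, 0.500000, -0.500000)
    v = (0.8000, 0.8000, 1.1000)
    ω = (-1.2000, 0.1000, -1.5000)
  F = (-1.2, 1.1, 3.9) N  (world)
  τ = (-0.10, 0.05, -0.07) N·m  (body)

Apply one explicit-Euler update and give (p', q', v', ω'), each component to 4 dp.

p' = (2.9640, 3.0640, -0.6120)
q' = (0.6731, -0.0618, 0.5253, -0.5169)
v' = (0.7520, 0.8440, 1.2560)
ω' = (-1.2631, 0.0253, -1.6158)

a = F/m = (-0.6000, 0.5500, 1.9500)
new position p' = (2.9640, 3.0640, -0.6120)
v + (F/m)dt = (0.7520, 0.8440, 1.2560)
(τ − ω×Iω)/I = (-0.7893, -0.9333, -1.4480)
new body rate ω' = (-1.2631, 0.0253, -1.6158)
2q̇ = q⊗(0,ω) = (-0.8000000, -1.5485284, 0.6707107, -0.4606605)
updated quaternion q' = (0.6731, -0.0618, 0.5253, -0.5169)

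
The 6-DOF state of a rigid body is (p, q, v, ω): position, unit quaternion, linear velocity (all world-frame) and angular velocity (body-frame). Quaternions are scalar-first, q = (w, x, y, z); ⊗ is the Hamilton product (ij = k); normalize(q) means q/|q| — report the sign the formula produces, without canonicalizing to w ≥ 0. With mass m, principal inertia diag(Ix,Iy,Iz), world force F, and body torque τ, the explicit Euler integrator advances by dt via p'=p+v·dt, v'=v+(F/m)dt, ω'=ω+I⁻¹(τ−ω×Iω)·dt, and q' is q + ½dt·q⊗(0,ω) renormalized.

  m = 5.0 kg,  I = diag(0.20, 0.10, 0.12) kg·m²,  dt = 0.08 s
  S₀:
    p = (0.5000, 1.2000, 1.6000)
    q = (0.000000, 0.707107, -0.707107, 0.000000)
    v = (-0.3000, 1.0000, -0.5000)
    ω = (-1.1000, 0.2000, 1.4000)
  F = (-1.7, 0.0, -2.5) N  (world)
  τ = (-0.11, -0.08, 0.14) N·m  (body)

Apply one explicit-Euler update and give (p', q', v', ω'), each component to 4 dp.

ω×(Iω) gyroscopic = (0.0056, -0.1232, 0.0220)
(τ − ω×Iω)/I = (-0.5780, 0.4320, 0.9833)
new body rate ω' = (-1.1462, 0.2346, 1.4787)
2q̇ = q⊗(0,ω) = (0.9192391, -0.9899498, -0.9899498, -0.6363963)
updated quaternion q' = (0.0367, 0.6658, -0.7448, -0.0254)
a = (-0.3400, 0.0000, -0.5000)
new position p' = (0.4760, 1.2800, 1.5600)
new velocity v' = (-0.3272, 1.0000, -0.5400)

p' = (0.4760, 1.2800, 1.5600)
q' = (0.0367, 0.6658, -0.7448, -0.0254)
v' = (-0.3272, 1.0000, -0.5400)
ω' = (-1.1462, 0.2346, 1.4787)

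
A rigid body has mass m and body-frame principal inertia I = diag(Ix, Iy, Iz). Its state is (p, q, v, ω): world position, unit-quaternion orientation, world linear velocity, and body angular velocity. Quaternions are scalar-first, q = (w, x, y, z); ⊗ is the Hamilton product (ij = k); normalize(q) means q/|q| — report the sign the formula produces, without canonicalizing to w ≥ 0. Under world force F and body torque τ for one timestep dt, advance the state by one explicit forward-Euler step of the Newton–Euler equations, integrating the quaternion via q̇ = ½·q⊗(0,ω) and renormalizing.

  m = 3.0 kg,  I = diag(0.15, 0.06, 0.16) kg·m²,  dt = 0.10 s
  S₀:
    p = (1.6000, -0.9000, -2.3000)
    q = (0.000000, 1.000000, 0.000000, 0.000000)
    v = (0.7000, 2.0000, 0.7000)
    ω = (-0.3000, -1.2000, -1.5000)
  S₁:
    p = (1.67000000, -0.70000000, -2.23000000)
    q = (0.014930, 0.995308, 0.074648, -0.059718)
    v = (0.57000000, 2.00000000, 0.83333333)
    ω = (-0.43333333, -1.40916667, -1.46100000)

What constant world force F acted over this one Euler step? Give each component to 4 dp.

F = (-3.9000, 0.0000, 4.0000)

Δv = v₁−v₀ = (-0.13000000, 0.00000000, 0.13333333)
m·(v₁−v₀)/dt = (-3.9000, 0.0000, 4.0000)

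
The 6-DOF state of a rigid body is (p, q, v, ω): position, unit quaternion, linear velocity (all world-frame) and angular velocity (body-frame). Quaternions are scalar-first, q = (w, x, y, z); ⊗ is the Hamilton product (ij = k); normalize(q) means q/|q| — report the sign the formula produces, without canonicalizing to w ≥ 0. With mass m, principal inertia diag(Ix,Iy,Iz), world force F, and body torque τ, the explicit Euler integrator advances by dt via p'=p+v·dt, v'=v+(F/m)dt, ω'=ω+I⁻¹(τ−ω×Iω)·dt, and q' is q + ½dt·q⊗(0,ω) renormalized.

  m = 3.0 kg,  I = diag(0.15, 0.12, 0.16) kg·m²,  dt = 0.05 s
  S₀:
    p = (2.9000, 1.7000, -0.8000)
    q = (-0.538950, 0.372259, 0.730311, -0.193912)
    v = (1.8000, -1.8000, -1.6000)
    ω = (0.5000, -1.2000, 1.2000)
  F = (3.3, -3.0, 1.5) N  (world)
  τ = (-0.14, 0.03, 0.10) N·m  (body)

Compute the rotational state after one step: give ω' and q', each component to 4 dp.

ω' = (0.4725, -1.1850, 1.2256)
q' = (-0.5154, 0.3812, 0.7322, -0.2302)

precession coupling ω×(Iω) = (-0.0576, -0.0060, 0.0180)
α = I⁻¹(τ − ω×Iω) = (-0.5493, 0.3000, 0.5125)
new body rate ω' = (0.4725, -1.1850, 1.2256)
Hamilton product q⊗(0,ω) = (0.9229381, 0.3742038, 0.1030732, -1.4586063)
q + ½dt·q⊗(0,ω), renormalized = (-0.5154, 0.3812, 0.7322, -0.2302)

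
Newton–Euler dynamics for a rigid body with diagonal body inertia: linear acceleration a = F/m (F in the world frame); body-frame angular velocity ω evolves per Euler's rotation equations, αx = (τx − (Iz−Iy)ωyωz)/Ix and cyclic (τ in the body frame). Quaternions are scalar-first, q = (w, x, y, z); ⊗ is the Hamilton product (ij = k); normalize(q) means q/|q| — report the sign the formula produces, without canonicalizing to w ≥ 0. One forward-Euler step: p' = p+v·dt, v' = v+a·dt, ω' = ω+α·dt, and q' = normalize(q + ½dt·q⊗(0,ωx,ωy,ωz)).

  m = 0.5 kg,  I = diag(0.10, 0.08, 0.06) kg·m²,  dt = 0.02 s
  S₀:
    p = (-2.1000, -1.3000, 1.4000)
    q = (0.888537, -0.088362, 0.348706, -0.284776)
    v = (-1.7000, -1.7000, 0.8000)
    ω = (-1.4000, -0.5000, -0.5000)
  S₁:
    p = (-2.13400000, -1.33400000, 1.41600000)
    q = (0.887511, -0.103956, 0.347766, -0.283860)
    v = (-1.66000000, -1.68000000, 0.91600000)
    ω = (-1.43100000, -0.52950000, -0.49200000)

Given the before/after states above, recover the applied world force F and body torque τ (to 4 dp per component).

ω₁ − ω₀ = (-0.03100000, -0.02950000, 0.00800000)
precession coupling = (-0.0050, 0.0280, -0.0140)
applied torque τ = (-0.1600, -0.0900, 0.0100)
velocity change Δv = (0.04000000, 0.02000000, 0.11600000)
applied force F = (1.0000, 0.5000, 2.9000)

F = (1.0000, 0.5000, 2.9000)
τ = (-0.1600, -0.0900, 0.0100)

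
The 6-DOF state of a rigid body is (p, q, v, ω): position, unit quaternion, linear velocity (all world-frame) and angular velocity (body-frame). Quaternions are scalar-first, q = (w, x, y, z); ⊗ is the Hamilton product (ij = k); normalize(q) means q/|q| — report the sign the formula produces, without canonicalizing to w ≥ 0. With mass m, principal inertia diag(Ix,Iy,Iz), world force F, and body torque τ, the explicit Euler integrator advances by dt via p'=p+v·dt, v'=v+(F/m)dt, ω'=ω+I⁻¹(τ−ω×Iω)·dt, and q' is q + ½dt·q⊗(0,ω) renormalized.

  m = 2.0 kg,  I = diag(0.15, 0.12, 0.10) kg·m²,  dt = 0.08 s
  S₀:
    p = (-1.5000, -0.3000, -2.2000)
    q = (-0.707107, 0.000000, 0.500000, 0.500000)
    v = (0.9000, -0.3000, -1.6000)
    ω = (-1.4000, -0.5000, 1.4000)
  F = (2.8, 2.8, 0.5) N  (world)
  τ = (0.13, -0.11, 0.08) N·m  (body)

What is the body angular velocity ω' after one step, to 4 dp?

gyro term ω×Iω = (0.0140, -0.0980, -0.0210)
angular accel α = (0.7733, -0.1000, 1.0100)
ω + α·dt = (-1.3381, -0.5080, 1.4808)

ω' = (-1.3381, -0.5080, 1.4808)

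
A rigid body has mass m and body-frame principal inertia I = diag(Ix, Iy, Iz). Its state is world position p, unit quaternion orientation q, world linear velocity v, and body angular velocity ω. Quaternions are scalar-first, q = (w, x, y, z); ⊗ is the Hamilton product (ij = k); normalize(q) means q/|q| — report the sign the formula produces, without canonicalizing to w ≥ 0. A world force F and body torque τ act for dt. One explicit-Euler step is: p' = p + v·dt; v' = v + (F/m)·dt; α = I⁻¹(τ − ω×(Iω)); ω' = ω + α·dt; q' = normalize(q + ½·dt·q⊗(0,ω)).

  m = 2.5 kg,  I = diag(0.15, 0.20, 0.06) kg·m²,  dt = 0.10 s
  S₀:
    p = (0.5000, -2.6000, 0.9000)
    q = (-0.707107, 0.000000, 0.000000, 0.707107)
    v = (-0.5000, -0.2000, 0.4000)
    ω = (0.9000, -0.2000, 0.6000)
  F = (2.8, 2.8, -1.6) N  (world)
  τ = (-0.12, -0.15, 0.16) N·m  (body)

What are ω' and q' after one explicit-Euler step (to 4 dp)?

gyro term ω×Iω = (0.0168, 0.0486, -0.0090)
angular accel α = (-0.9120, -0.9930, 2.8167)
ω + α·dt = (0.8088, -0.2993, 0.8817)
2q̇ = q⊗(0,ω) = (-0.4242642, -0.4949749, 0.7778177, -0.4242642)
q' = normalize(q + ½dt·q⊗(0,ω)) = (-0.7272, -0.0247, 0.0388, 0.6849)

ω' = (0.8088, -0.2993, 0.8817)
q' = (-0.7272, -0.0247, 0.0388, 0.6849)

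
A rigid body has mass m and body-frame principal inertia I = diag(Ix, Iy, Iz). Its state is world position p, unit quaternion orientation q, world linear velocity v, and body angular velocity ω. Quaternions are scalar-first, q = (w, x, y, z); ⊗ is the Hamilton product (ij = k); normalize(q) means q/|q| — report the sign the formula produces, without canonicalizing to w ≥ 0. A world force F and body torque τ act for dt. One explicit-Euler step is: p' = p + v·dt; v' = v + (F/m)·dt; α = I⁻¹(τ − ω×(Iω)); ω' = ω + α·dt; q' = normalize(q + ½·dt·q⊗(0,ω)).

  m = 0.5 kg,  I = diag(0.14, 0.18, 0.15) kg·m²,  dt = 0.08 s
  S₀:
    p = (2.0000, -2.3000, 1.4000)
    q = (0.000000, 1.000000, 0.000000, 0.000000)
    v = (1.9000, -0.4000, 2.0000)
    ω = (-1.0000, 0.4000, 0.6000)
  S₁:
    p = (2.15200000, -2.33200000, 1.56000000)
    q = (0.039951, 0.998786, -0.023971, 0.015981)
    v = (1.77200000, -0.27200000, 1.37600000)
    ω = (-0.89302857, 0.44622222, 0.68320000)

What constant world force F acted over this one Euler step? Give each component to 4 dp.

Δv = v₁−v₀ = (-0.12800000, 0.12800000, -0.62400000)
F = m·Δv/dt = (-0.8000, 0.8000, -3.9000)

F = (-0.8000, 0.8000, -3.9000)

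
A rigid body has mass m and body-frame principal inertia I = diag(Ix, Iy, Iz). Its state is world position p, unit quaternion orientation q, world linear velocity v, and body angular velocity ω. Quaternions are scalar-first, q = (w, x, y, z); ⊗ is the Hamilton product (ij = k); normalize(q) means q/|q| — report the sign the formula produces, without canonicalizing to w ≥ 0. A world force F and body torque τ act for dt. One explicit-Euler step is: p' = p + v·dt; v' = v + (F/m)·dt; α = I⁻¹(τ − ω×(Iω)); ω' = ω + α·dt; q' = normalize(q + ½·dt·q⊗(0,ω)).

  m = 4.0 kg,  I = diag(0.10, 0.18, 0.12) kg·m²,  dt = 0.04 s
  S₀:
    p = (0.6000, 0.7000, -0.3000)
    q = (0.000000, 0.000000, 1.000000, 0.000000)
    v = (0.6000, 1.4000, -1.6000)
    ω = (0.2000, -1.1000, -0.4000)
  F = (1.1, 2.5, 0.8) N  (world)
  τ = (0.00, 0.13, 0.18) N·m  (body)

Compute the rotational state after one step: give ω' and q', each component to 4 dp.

gyro term ω×Iω = (-0.0264, 0.0016, -0.0176)
α = I⁻¹(τ − ω×Iω) = (0.2640, 0.7133, 1.6467)
ω' = ω + α·dt = (0.2106, -1.0715, -0.3341)
2q̇ = q⊗(0,ω) = (1.1000000, -0.4000000, 0.0000000, -0.2000000)
updated quaternion q' = (0.0220, -0.0080, 0.9997, -0.0040)

ω' = (0.2106, -1.0715, -0.3341)
q' = (0.0220, -0.0080, 0.9997, -0.0040)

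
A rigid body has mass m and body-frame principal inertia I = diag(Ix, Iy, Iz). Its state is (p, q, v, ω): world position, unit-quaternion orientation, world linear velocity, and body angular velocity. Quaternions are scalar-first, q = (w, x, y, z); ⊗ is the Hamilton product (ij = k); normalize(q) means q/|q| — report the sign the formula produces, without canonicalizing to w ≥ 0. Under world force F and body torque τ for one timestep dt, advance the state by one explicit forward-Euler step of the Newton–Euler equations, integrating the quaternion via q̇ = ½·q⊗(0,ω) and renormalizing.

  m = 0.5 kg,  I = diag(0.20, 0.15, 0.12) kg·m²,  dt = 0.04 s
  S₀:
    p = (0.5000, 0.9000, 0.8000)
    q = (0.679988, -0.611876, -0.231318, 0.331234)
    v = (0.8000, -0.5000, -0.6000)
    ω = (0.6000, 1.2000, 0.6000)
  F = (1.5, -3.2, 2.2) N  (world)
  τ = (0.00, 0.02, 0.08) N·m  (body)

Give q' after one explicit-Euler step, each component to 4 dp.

q' = (0.6886, -0.6142, -0.2036, 0.3273)

Hamilton product q⊗(0,ω) = (0.4459668, -0.1282788, 1.3818516, -0.1874676)
q + ½dt·q⊗(0,ω), renormalized = (0.6886, -0.6142, -0.2036, 0.3273)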